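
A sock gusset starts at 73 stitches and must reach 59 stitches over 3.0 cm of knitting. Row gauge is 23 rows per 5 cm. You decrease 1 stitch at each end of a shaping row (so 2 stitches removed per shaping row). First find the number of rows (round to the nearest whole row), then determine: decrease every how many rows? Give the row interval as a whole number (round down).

Rows = 3.0 × 4.6 = 13.8 → 14 rows.
Stitches to remove: 14 → 7 shaping rows (at 2 st each).
14 / 7 = 2.00 → every 2 rows.

Decrease every 2nd row.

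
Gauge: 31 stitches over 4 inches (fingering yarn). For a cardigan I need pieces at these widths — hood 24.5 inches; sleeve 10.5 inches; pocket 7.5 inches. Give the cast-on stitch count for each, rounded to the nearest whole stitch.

hood 190; sleeve 81; pocket 58.

Rate = 31/4 = 7.75 sts per in.
hood: 24.5 × 7.75 = 189.88 → 190.
sleeve: 10.5 × 7.75 = 81.38 → 81.
pocket: 7.5 × 7.75 = 58.12 → 58.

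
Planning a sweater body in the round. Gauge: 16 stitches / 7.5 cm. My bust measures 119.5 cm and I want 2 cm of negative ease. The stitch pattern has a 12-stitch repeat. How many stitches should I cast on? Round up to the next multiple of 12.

Finished = 119.5 − 2 = 117.5 cm.
16 / 7.5 = 2.133 sts/cm.
117.5 × 2.133 = 250.67 sts.
Next multiple of 12: 252.

CO 252 sts.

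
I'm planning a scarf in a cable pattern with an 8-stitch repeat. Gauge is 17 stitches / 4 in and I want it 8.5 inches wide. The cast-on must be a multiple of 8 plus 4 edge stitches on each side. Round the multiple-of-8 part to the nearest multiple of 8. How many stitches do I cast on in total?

40 stitches.

17 / 4 = 4.25 sts per inch.
8.5 × 4.25 = 36.12 sts.
Less 8 edge sts → 28.12 for the repeat.
Nearest multiple of 8: 32.
Add back 8 edge sts → 40.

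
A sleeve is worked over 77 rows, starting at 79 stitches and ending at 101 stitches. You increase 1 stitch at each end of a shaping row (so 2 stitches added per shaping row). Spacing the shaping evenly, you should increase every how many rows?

Increase every 7th row.

Stitches to add: |101 − 79| = 22.
Shaping rows needed: 22 / 2 = 11.
77 rows / 11 = every 7 rows.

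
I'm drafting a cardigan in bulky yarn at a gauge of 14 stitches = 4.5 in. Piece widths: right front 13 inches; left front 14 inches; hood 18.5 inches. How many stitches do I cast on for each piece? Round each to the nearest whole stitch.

right front 40; left front 44; hood 58.

Rate = 14/4.5 = 3.111 sts per in.
right front: 13 × 3.111 = 40.44 → 40.
left front: 14 × 3.111 = 43.56 → 44.
hood: 18.5 × 3.111 = 57.56 → 58.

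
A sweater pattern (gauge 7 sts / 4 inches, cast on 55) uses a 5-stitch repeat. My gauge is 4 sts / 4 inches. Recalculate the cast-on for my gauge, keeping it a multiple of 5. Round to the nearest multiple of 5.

30 stitches.

55 × 4 / 7 = 31.43.
Nearest multiple of 5: 30.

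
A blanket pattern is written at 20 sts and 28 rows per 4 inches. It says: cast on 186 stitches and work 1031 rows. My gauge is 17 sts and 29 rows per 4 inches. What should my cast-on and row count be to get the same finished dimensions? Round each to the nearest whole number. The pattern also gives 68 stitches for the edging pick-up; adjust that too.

Stitches: 186 × 17/20 = 158.10 → 158.
Rows: 1031 × 29/28 = 1067.82 → 1068.
edging pick-up: 68 × 17/20 = 57.80 → 58.

Cast on 158 stitches; work 1068 rows; edging pick-up 58 stitches.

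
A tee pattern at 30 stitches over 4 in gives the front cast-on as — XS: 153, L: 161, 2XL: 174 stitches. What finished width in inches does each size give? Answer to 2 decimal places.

XS 20.40 inches; L 21.47 inches; 2XL 23.20 inches.

30/4 = 7.5 sts per in.
XS: 153 / 7.5 = 20.400 → 20.40 in.
L: 161 / 7.5 = 21.467 → 21.47 in.
2XL: 174 / 7.5 = 23.200 → 23.20 in.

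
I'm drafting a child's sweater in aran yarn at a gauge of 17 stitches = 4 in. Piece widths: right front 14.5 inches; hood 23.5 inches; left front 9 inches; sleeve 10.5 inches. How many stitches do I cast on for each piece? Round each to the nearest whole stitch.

Rate = 17/4 = 4.25 sts per in.
right front: 14.5 × 4.25 = 61.62 → 62.
hood: 23.5 × 4.25 = 99.88 → 100.
left front: 9 × 4.25 = 38.25 → 38.
sleeve: 10.5 × 4.25 = 44.62 → 45.

right front 62; hood 100; left front 38; sleeve 45.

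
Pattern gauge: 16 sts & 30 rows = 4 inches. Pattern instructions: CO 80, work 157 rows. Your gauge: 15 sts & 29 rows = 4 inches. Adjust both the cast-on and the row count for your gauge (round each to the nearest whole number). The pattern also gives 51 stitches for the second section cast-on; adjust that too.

Cast on 75 stitches; work 152 rows; second section cast-on 48 stitches.

Stitches: 80 × 15/16 = 75.00 → 75.
Rows: 157 × 29/30 = 151.77 → 152.
second section cast-on: 51 × 15/16 = 47.81 → 48.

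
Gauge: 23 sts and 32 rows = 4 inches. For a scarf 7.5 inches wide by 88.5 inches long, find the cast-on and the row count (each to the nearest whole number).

Cast on 43 stitches and work 708 rows.

Stitch gauge = 23/4 = 5.75 sts/in; 7.5 × 5.75 = 43.12 → 43 sts.
Row gauge = 32/4 = 8 rows/in; 88.5 × 8 = 708.00 → 708 rows.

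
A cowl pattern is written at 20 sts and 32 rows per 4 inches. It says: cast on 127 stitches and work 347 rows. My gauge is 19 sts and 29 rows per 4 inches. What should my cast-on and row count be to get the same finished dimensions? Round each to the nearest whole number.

Stitches: 127 × 19/20 = 120.65 → 121.
Rows: 347 × 29/32 = 314.47 → 314.

Cast on 121 stitches; work 314 rows.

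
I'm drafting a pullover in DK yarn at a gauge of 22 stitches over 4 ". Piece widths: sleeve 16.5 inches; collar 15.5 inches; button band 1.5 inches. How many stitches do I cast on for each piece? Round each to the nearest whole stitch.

Rate = 22/4 = 5.5 sts per in.
sleeve: 16.5 × 5.5 = 90.75 → 91.
collar: 15.5 × 5.5 = 85.25 → 85.
button band: 1.5 × 5.5 = 8.25 → 8.

sleeve 91; collar 85; button band 8.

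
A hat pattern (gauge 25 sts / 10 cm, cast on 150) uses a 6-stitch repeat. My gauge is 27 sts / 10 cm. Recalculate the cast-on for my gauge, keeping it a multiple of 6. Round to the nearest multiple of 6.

150 × 27 / 25 = 162.00.
Nearest multiple of 6: 162.

Cast on 162 stitches.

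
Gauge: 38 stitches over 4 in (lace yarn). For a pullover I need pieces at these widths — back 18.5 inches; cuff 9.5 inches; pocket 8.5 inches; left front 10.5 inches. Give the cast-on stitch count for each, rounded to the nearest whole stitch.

Rate = 38/4 = 9.5 sts per in.
back: 18.5 × 9.5 = 175.75 → 176.
cuff: 9.5 × 9.5 = 90.25 → 90.
pocket: 8.5 × 9.5 = 80.75 → 81.
left front: 10.5 × 9.5 = 99.75 → 100.

back 176; cuff 90; pocket 81; left front 100.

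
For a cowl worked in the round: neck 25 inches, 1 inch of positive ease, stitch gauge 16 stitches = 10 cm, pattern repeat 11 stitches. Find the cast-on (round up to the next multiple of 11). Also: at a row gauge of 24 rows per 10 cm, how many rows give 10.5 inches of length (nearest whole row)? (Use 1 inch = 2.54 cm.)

Cast on 110 stitches; work 64 rows.

Finished = 25 + 1 = 26 inches.
26 inches × 2.54 = 66.04 cm.
16/10 = 1.6 sts per cm; 66.04 × 1.6 = 105.66 sts.
Next multiple of 11 → 110.
10.5 inches = 26.67 cm; × 2.4 = 64.01 → 64 rows.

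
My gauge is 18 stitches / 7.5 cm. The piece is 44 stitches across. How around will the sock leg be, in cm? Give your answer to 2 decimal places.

18.33 cm.

18 stitches / 7.5 cm = 2.4 stitches per cm.
44 / 2.4 = 18.333 cm.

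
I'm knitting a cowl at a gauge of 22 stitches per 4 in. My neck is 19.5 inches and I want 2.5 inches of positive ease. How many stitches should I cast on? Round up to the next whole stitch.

CO 121 sts.

Finished = 19.5 + 2.5 = 22 in.
22 / 4 = 5.5 sts per inch.
22.00 × 5.5 = 121.00 sts.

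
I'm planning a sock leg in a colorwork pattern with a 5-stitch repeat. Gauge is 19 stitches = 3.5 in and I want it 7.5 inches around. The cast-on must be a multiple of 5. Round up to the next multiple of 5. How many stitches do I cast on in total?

19 / 3.5 = 5.429 sts per inch.
7.5 × 5.429 = 40.71 sts.
Next multiple of 5: 45.

Cast on 45 stitches.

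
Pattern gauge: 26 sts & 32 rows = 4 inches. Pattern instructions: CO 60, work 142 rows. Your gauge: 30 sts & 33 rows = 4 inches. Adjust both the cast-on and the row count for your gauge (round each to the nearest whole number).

Cast on 69 stitches; work 146 rows.

Stitches: 60 × 30/26 = 69.23 → 69.
Rows: 142 × 33/32 = 146.44 → 146.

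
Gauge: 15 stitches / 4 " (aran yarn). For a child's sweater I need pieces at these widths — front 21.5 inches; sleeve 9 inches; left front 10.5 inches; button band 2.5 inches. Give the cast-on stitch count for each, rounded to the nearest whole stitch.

Rate = 15/4 = 3.75 sts per in.
front: 21.5 × 3.75 = 80.62 → 81.
sleeve: 9 × 3.75 = 33.75 → 34.
left front: 10.5 × 3.75 = 39.38 → 39.
button band: 2.5 × 3.75 = 9.38 → 9.

front 81; sleeve 34; left front 39; button band 9.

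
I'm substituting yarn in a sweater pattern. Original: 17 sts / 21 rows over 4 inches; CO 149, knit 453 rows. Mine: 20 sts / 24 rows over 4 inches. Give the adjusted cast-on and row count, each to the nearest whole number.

Stitches: 149 × 20/17 = 175.29 → 175.
Rows: 453 × 24/21 = 517.71 → 518.

Cast on 175 stitches; work 518 rows.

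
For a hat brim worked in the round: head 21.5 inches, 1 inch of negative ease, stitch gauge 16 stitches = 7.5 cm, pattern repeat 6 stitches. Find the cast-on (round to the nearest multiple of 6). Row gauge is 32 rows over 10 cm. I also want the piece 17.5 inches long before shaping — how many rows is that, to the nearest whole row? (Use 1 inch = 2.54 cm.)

Finished = 21.5 − 1 = 20.5 inches.
20.5 inches × 2.54 = 52.07 cm.
16/7.5 = 2.133 sts per cm; 52.07 × 2.133 = 111.08 sts.
Nearest multiple of 6 → 114.
17.5 inches = 44.45 cm; × 3.2 = 142.24 → 142 rows.

Cast on 114 stitches; work 142 rows.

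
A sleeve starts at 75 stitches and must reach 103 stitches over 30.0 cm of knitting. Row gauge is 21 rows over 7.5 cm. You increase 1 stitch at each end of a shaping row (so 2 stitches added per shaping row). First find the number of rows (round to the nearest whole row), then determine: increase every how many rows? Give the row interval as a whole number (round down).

Increase every 6th row.

Rows = 30.0 × 2.8 = 84.0 → 84 rows.
Stitches to add: 28 → 14 shaping rows (at 2 st each).
84 / 14 = 6.00 → every 6 rows.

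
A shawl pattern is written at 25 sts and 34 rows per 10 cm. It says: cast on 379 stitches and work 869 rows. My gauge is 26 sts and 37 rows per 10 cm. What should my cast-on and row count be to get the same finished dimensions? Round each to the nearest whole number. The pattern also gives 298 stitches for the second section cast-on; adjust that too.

Stitches: 379 × 26/25 = 394.16 → 394.
Rows: 869 × 37/34 = 945.68 → 946.
second section cast-on: 298 × 26/25 = 309.92 → 310.

Cast on 394 stitches; work 946 rows; second section cast-on 310 stitches.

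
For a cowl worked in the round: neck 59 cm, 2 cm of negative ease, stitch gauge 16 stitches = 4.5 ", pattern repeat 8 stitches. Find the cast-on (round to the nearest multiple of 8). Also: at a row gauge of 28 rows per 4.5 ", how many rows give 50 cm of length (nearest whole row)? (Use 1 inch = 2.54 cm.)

Finished = 59 − 2 = 57 cm.
57 cm × 1/2.54 = 22.44 inches.
16/4.5 = 3.556 sts per in; 22.44 × 3.556 = 79.79 sts.
Nearest multiple of 8 → 80.
50 cm = 19.69 inches; × 6.222 = 122.48 → 122 rows.

Cast on 80 stitches; work 122 rows.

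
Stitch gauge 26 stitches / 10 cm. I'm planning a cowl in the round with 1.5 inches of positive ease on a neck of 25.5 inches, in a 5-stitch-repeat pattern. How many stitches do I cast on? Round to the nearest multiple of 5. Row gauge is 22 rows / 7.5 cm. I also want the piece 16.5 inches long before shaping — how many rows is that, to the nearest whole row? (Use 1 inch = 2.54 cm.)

Finished = 25.5 + 1.5 = 27 inches.
27 inches × 2.54 = 68.58 cm.
26/10 = 2.6 sts per cm; 68.58 × 2.6 = 178.31 sts.
Nearest multiple of 5 → 180.
16.5 inches = 41.91 cm; × 2.933 = 122.94 → 123 rows.

Cast on 180 stitches; work 123 rows.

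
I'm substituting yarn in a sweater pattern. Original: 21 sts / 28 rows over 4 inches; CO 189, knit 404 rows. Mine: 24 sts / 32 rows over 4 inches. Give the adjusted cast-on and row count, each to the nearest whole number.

Stitches: 189 × 24/21 = 216.00 → 216.
Rows: 404 × 32/28 = 461.71 → 462.

Cast on 216 stitches; work 462 rows.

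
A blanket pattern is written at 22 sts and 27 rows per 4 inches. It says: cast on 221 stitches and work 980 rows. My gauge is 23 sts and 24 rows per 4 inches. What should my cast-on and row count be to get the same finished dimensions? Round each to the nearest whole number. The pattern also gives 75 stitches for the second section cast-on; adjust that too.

Cast on 231 stitches; work 871 rows; second section cast-on 78 stitches.

Stitches: 221 × 23/22 = 231.05 → 231.
Rows: 980 × 24/27 = 871.11 → 871.
second section cast-on: 75 × 23/22 = 78.41 → 78.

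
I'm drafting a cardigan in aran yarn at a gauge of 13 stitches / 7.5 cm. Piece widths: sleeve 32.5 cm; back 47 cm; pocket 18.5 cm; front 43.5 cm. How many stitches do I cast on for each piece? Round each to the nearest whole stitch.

Rate = 13/7.5 = 1.733 sts per cm.
sleeve: 32.5 × 1.733 = 56.33 → 56.
back: 47 × 1.733 = 81.47 → 81.
pocket: 18.5 × 1.733 = 32.07 → 32.
front: 43.5 × 1.733 = 75.40 → 75.

sleeve 56; back 81; pocket 32; front 75.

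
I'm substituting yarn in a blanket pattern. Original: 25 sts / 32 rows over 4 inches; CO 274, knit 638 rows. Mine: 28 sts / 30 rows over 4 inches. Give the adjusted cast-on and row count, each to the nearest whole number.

Stitches: 274 × 28/25 = 306.88 → 307.
Rows: 638 × 30/32 = 598.12 → 598.

Cast on 307 stitches; work 598 rows.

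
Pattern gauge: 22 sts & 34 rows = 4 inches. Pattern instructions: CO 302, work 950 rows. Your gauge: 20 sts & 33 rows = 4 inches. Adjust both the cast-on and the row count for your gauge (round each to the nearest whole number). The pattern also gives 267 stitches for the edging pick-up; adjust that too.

Cast on 275 stitches; work 922 rows; edging pick-up 243 stitches.

Stitches: 302 × 20/22 = 274.55 → 275.
Rows: 950 × 33/34 = 922.06 → 922.
edging pick-up: 267 × 20/22 = 242.73 → 243.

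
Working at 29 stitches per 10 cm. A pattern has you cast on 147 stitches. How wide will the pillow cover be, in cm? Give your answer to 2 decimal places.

29 stitches / 10 cm = 2.9 stitches per cm.
147 / 2.9 = 50.690 cm.

50.69 cm.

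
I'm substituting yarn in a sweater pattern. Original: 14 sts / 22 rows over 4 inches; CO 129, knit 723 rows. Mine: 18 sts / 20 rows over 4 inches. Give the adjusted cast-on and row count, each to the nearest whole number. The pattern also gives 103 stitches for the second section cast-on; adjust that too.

Cast on 166 stitches; work 657 rows; second section cast-on 132 stitches.

Stitches: 129 × 18/14 = 165.86 → 166.
Rows: 723 × 20/22 = 657.27 → 657.
second section cast-on: 103 × 18/14 = 132.43 → 132.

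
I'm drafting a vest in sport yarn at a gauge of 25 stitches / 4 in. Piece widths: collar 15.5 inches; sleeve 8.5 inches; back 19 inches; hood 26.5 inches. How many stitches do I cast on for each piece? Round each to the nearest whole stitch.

collar 97; sleeve 53; back 119; hood 166.

Rate = 25/4 = 6.25 sts per in.
collar: 15.5 × 6.25 = 96.88 → 97.
sleeve: 8.5 × 6.25 = 53.12 → 53.
back: 19 × 6.25 = 118.75 → 119.
hood: 26.5 × 6.25 = 165.62 → 166.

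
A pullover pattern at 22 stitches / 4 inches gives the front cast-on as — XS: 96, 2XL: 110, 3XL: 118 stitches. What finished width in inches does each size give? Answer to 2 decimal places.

XS 17.45 inches; 2XL 20.00 inches; 3XL 21.45 inches.

22/4 = 5.5 sts per in.
XS: 96 / 5.5 = 17.455 → 17.45 in.
2XL: 110 / 5.5 = 20.000 → 20.00 in.
3XL: 118 / 5.5 = 21.455 → 21.45 in.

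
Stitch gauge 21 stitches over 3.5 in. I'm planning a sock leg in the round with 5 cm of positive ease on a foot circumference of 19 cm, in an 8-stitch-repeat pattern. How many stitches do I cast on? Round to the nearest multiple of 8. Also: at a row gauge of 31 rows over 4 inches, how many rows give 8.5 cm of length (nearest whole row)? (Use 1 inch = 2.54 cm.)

Cast on 56 stitches; work 26 rows.

Finished = 19 + 5 = 24 cm.
24 cm × 1/2.54 = 9.45 inches.
21/3.5 = 6 sts per in; 9.45 × 6 = 56.69 sts.
Nearest multiple of 8 → 56.
8.5 cm = 3.35 inches; × 7.75 = 25.94 → 26 rows.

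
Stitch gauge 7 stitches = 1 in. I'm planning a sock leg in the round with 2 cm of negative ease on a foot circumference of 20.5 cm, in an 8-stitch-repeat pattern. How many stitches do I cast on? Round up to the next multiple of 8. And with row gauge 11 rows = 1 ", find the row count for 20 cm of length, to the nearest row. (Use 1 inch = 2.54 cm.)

Finished = 20.5 − 2 = 18.5 cm.
18.5 cm × 1/2.54 = 7.28 inches.
7/1 = 7 sts per in; 7.28 × 7 = 50.98 sts.
Next multiple of 8 → 56.
20 cm = 7.87 inches; × 11 = 86.61 → 87 rows.

Cast on 56 stitches; work 87 rows.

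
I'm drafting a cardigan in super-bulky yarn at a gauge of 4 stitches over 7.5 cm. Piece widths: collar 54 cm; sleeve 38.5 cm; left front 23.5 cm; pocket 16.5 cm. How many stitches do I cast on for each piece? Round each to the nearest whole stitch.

collar 29; sleeve 21; left front 13; pocket 9.

Rate = 4/7.5 = 0.533 sts per cm.
collar: 54 × 0.533 = 28.80 → 29.
sleeve: 38.5 × 0.533 = 20.53 → 21.
left front: 23.5 × 0.533 = 12.53 → 13.
pocket: 16.5 × 0.533 = 8.80 → 9.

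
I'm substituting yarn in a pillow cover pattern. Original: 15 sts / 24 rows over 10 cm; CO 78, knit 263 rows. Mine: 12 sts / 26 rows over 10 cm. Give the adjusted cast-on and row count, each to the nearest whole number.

Cast on 62 stitches; work 285 rows.

Stitches: 78 × 12/15 = 62.40 → 62.
Rows: 263 × 26/24 = 284.92 → 285.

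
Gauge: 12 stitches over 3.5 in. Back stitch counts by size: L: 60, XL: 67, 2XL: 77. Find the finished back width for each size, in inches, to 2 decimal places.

L 17.50 inches; XL 19.54 inches; 2XL 22.46 inches.

12/3.5 = 3.429 sts per in.
L: 60 / 3.429 = 17.500 → 17.50 in.
XL: 67 / 3.429 = 19.542 → 19.54 in.
2XL: 77 / 3.429 = 22.458 → 22.46 in.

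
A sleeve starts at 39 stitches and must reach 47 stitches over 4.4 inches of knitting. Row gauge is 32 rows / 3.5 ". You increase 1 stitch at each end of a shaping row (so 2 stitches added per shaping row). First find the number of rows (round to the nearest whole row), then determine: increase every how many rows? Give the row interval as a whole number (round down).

Rows = 4.4 × 9.143 = 40.2 → 40 rows.
Stitches to add: 8 → 4 shaping rows (at 2 st each).
40 / 4 = 10.00 → every 10 rows.

Increase every 10th row.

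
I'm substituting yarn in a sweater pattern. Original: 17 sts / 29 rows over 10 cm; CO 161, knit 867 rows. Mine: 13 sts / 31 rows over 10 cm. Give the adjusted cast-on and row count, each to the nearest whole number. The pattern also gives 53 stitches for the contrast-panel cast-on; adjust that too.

Cast on 123 stitches; work 927 rows; contrast-panel cast-on 41 stitches.

Stitches: 161 × 13/17 = 123.12 → 123.
Rows: 867 × 31/29 = 926.79 → 927.
contrast-panel cast-on: 53 × 13/17 = 40.53 → 41.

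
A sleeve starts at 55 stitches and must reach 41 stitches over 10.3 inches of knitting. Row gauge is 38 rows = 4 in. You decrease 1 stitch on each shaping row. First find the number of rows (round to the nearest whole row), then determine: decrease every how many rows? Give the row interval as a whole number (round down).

Rows = 10.3 × 9.5 = 97.9 → 98 rows.
Stitches to remove: 14 → 14 shaping rows (at 1 st each).
98 / 14 = 7.00 → every 7 rows.

Decrease every 7th row.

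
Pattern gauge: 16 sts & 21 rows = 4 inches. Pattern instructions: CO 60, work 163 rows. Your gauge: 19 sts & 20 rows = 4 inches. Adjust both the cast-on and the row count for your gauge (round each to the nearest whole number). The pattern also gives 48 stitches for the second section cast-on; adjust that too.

Stitches: 60 × 19/16 = 71.25 → 71.
Rows: 163 × 20/21 = 155.24 → 155.
second section cast-on: 48 × 19/16 = 57.00 → 57.

Cast on 71 stitches; work 155 rows; second section cast-on 57 stitches.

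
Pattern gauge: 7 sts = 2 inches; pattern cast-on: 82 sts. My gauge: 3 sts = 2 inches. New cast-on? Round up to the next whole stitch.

Scale factor = 3 / 7 = 0.429.
82 × 3 / 7 = 35.14 sts.
→ 36 sts.

Cast on 36 stitches.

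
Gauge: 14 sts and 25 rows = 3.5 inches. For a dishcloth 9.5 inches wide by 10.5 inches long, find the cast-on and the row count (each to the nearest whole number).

Cast on 38 stitches and work 75 rows.

Stitch gauge = 14/3.5 = 4 sts/in; 9.5 × 4 = 38.00 → 38 sts.
Row gauge = 25/3.5 = 7.143 rows/in; 10.5 × 7.143 = 75.00 → 75 rows.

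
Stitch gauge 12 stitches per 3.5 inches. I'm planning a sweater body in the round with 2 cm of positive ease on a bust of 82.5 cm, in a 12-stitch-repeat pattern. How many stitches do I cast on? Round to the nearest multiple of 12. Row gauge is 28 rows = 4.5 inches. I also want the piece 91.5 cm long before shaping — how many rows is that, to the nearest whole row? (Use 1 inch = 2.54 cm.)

Finished = 82.5 + 2 = 84.5 cm.
84.5 cm × 1/2.54 = 33.27 inches.
12/3.5 = 3.429 sts per in; 33.27 × 3.429 = 114.06 sts.
Nearest multiple of 12 → 120.
91.5 cm = 36.02 inches; × 6.222 = 224.15 → 224 rows.

Cast on 120 stitches; work 224 rows.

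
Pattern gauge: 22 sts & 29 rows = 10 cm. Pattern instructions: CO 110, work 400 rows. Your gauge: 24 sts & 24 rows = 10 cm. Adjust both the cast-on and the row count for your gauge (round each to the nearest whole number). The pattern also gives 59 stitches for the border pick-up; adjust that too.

Stitches: 110 × 24/22 = 120.00 → 120.
Rows: 400 × 24/29 = 331.03 → 331.
border pick-up: 59 × 24/22 = 64.36 → 64.

Cast on 120 stitches; work 331 rows; border pick-up 64 stitches.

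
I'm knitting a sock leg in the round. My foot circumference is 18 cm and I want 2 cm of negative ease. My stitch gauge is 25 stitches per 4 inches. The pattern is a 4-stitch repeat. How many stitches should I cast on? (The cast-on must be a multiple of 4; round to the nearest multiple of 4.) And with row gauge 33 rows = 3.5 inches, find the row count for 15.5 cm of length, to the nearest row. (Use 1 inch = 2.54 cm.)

Cast on 40 stitches; work 58 rows.

Finished = 18 − 2 = 16 cm.
16 cm × 1/2.54 = 6.30 inches.
25/4 = 6.25 sts per in; 6.30 × 6.25 = 39.37 sts.
Nearest multiple of 4 → 40.
15.5 cm = 6.10 inches; × 9.429 = 57.54 → 58 rows.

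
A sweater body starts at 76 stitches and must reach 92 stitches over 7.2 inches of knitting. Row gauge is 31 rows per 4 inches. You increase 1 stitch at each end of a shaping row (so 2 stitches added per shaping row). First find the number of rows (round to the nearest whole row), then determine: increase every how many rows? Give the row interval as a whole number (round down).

Increase every 7th row.

Rows = 7.2 × 7.75 = 55.8 → 56 rows.
Stitches to add: 16 → 8 shaping rows (at 2 st each).
56 / 8 = 7.00 → every 7 rows.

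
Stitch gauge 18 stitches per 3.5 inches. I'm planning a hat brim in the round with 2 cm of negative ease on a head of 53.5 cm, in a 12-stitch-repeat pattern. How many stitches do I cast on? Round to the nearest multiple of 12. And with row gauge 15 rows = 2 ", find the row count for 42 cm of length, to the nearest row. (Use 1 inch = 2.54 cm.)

Cast on 108 stitches; work 124 rows.

Finished = 53.5 − 2 = 51.5 cm.
51.5 cm × 1/2.54 = 20.28 inches.
18/3.5 = 5.143 sts per in; 20.28 × 5.143 = 104.27 sts.
Nearest multiple of 12 → 108.
42 cm = 16.54 inches; × 7.5 = 124.02 → 124 rows.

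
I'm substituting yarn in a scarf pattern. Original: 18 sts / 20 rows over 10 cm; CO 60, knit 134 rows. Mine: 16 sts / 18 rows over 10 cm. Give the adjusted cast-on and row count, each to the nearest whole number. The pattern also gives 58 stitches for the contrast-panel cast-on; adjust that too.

Stitches: 60 × 16/18 = 53.33 → 53.
Rows: 134 × 18/20 = 120.60 → 121.
contrast-panel cast-on: 58 × 16/18 = 51.56 → 52.

Cast on 53 stitches; work 121 rows; contrast-panel cast-on 52 stitches.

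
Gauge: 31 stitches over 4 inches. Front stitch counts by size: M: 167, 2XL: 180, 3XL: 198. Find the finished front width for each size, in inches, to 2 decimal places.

M 21.55 inches; 2XL 23.23 inches; 3XL 25.55 inches.

31/4 = 7.75 sts per in.
M: 167 / 7.75 = 21.548 → 21.55 in.
2XL: 180 / 7.75 = 23.226 → 23.23 in.
3XL: 198 / 7.75 = 25.548 → 25.55 in.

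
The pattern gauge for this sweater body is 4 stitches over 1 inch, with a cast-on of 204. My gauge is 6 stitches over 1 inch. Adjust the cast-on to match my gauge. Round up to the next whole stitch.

Cast on 306 stitches.

Scale factor = 6 / 4 = 1.500.
204 × 6 / 4 = 306.00 sts.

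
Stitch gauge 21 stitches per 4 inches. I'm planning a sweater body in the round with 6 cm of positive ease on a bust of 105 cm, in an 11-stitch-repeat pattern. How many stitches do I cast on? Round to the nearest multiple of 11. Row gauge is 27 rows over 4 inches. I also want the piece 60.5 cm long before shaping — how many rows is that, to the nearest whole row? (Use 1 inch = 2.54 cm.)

Finished = 105 + 6 = 111 cm.
111 cm × 1/2.54 = 43.70 inches.
21/4 = 5.25 sts per in; 43.70 × 5.25 = 229.43 sts.
Nearest multiple of 11 → 231.
60.5 cm = 23.82 inches; × 6.75 = 160.78 → 161 rows.

Cast on 231 stitches; work 161 rows.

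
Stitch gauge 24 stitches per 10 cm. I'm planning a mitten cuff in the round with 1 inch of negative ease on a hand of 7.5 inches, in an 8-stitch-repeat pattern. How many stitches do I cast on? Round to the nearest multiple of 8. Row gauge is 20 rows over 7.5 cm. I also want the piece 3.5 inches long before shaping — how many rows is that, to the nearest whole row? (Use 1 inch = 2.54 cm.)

Finished = 7.5 − 1 = 6.5 inches.
6.5 inches × 2.54 = 16.51 cm.
24/10 = 2.4 sts per cm; 16.51 × 2.4 = 39.62 sts.
Nearest multiple of 8 → 40.
3.5 inches = 8.89 cm; × 2.667 = 23.71 → 24 rows.

Cast on 40 stitches; work 24 rows.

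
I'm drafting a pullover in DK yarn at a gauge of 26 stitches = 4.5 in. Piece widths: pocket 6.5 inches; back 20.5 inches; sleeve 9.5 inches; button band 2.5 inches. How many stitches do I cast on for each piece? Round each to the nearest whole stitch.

Rate = 26/4.5 = 5.778 sts per in.
pocket: 6.5 × 5.778 = 37.56 → 38.
back: 20.5 × 5.778 = 118.44 → 118.
sleeve: 9.5 × 5.778 = 54.89 → 55.
button band: 2.5 × 5.778 = 14.44 → 14.

pocket 38; back 118; sleeve 55; button band 14.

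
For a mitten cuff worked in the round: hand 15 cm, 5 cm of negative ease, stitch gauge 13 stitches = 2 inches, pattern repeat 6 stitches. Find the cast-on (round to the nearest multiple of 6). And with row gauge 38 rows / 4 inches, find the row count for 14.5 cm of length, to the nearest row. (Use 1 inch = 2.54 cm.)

Cast on 24 stitches; work 54 rows.

Finished = 15 − 5 = 10 cm.
10 cm × 1/2.54 = 3.94 inches.
13/2 = 6.5 sts per in; 3.94 × 6.5 = 25.59 sts.
Nearest multiple of 6 → 24.
14.5 cm = 5.71 inches; × 9.5 = 54.23 → 54 rows.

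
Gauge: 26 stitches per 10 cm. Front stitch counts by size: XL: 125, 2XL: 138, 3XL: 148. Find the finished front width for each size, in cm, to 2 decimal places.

26/10 = 2.6 sts per cm.
XL: 125 / 2.6 = 48.077 → 48.08 cm.
2XL: 138 / 2.6 = 53.077 → 53.08 cm.
3XL: 148 / 2.6 = 56.923 → 56.92 cm.

XL 48.08 cm; 2XL 53.08 cm; 3XL 56.92 cm.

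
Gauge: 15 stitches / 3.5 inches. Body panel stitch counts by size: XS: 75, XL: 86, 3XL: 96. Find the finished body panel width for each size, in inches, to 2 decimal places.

15/3.5 = 4.286 sts per in.
XS: 75 / 4.286 = 17.500 → 17.50 in.
XL: 86 / 4.286 = 20.067 → 20.07 in.
3XL: 96 / 4.286 = 22.400 → 22.40 in.

XS 17.50 inches; XL 20.07 inches; 3XL 22.40 inches.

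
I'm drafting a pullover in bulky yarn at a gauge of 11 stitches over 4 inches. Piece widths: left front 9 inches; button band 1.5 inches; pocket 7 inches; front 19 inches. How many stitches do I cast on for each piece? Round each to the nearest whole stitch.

Rate = 11/4 = 2.75 sts per in.
left front: 9 × 2.75 = 24.75 → 25.
button band: 1.5 × 2.75 = 4.12 → 4.
pocket: 7 × 2.75 = 19.25 → 19.
front: 19 × 2.75 = 52.25 → 52.

left front 25; button band 4; pocket 19; front 52.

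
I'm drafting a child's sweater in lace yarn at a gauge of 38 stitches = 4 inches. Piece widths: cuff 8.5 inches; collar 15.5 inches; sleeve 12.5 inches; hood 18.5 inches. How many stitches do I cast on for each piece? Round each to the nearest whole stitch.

cuff 81; collar 147; sleeve 119; hood 176.

Rate = 38/4 = 9.5 sts per in.
cuff: 8.5 × 9.5 = 80.75 → 81.
collar: 15.5 × 9.5 = 147.25 → 147.
sleeve: 12.5 × 9.5 = 118.75 → 119.
hood: 18.5 × 9.5 = 175.75 → 176.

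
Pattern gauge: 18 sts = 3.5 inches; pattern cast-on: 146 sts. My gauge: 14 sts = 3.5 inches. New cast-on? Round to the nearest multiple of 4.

Cast on 112 stitches.

Scale factor = 14 / 18 = 0.778.
146 × 14 / 18 = 113.56 sts.
→ 112 sts.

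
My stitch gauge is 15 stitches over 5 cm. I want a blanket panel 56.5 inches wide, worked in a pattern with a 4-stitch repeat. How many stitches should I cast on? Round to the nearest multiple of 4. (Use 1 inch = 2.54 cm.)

Cast on 432 stitches.

56.5 in = 56.5 × 2.54 = 143.51 cm.
15 / 5 = 3 sts/cm.
143.51 × 3 = 430.53 sts.
→ 432.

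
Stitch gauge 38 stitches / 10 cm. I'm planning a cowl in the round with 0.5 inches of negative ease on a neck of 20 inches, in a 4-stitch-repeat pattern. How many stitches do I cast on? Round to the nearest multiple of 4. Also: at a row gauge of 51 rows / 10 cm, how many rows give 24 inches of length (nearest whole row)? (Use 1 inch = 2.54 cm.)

Finished = 20 − 0.5 = 19.5 inches.
19.5 inches × 2.54 = 49.53 cm.
38/10 = 3.8 sts per cm; 49.53 × 3.8 = 188.21 sts.
Nearest multiple of 4 → 188.
24 inches = 60.96 cm; × 5.1 = 310.90 → 311 rows.

Cast on 188 stitches; work 311 rows.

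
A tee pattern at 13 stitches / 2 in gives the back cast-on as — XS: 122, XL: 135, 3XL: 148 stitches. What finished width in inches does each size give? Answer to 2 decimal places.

13/2 = 6.5 sts per in.
XS: 122 / 6.5 = 18.769 → 18.77 in.
XL: 135 / 6.5 = 20.769 → 20.77 in.
3XL: 148 / 6.5 = 22.769 → 22.77 in.

XS 18.77 inches; XL 20.77 inches; 3XL 22.77 inches.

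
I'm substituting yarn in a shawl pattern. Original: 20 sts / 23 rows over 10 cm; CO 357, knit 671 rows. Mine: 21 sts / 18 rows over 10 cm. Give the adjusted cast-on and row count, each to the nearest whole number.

Cast on 375 stitches; work 525 rows.

Stitches: 357 × 21/20 = 374.85 → 375.
Rows: 671 × 18/23 = 525.13 → 525.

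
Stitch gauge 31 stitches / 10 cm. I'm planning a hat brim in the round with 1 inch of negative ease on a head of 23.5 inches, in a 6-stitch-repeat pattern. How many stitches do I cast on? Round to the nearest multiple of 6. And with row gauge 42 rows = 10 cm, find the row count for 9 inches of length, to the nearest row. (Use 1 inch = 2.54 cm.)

Cast on 180 stitches; work 96 rows.

Finished = 23.5 − 1 = 22.5 inches.
22.5 inches × 2.54 = 57.15 cm.
31/10 = 3.1 sts per cm; 57.15 × 3.1 = 177.16 sts.
Nearest multiple of 6 → 180.
9 inches = 22.86 cm; × 4.2 = 96.01 → 96 rows.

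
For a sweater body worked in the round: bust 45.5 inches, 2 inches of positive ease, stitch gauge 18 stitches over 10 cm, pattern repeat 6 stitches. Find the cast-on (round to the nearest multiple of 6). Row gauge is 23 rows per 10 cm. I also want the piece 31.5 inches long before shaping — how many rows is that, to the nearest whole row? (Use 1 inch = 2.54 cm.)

Cast on 216 stitches; work 184 rows.

Finished = 45.5 + 2 = 47.5 inches.
47.5 inches × 2.54 = 120.65 cm.
18/10 = 1.8 sts per cm; 120.65 × 1.8 = 217.17 sts.
Nearest multiple of 6 → 216.
31.5 inches = 80.01 cm; × 2.3 = 184.02 → 184 rows.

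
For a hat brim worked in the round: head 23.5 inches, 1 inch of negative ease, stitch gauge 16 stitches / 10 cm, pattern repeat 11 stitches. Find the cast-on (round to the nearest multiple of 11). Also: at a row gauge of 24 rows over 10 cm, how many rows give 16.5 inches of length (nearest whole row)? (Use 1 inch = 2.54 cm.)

Finished = 23.5 − 1 = 22.5 inches.
22.5 inches × 2.54 = 57.15 cm.
16/10 = 1.6 sts per cm; 57.15 × 1.6 = 91.44 sts.
Nearest multiple of 11 → 88.
16.5 inches = 41.91 cm; × 2.4 = 100.58 → 101 rows.

Cast on 88 stitches; work 101 rows.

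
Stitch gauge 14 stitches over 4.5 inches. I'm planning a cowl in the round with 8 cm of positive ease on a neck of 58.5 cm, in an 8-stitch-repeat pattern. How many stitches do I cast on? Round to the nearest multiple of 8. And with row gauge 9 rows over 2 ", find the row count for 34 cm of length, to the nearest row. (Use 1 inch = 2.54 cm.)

Finished = 58.5 + 8 = 66.5 cm.
66.5 cm × 1/2.54 = 26.18 inches.
14/4.5 = 3.111 sts per in; 26.18 × 3.111 = 81.45 sts.
Nearest multiple of 8 → 80.
34 cm = 13.39 inches; × 4.5 = 60.24 → 60 rows.

Cast on 80 stitches; work 60 rows.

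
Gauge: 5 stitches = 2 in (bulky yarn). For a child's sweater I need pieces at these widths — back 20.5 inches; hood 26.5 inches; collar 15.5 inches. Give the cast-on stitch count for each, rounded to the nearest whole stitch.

back 51; hood 66; collar 39.

Rate = 5/2 = 2.5 sts per in.
back: 20.5 × 2.5 = 51.25 → 51.
hood: 26.5 × 2.5 = 66.25 → 66.
collar: 15.5 × 2.5 = 38.75 → 39.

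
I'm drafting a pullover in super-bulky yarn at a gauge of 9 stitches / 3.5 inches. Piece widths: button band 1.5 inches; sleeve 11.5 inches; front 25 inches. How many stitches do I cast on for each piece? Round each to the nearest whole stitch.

button band 4; sleeve 30; front 64.

Rate = 9/3.5 = 2.571 sts per in.
button band: 1.5 × 2.571 = 3.86 → 4.
sleeve: 11.5 × 2.571 = 29.57 → 30.
front: 25 × 2.571 = 64.29 → 64.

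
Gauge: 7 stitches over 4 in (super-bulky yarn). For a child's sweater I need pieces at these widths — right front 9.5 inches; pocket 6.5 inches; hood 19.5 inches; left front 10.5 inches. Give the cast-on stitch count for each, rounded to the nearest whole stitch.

right front 17; pocket 11; hood 34; left front 18.

Rate = 7/4 = 1.75 sts per in.
right front: 9.5 × 1.75 = 16.62 → 17.
pocket: 6.5 × 1.75 = 11.38 → 11.
hood: 19.5 × 1.75 = 34.12 → 34.
left front: 10.5 × 1.75 = 18.38 → 18.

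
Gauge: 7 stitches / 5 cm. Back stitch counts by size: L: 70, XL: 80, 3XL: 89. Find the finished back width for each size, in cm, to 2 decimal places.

L 50.00 cm; XL 57.14 cm; 3XL 63.57 cm.

7/5 = 1.4 sts per cm.
L: 70 / 1.4 = 50.000 → 50.00 cm.
XL: 80 / 1.4 = 57.143 → 57.14 cm.
3XL: 89 / 1.4 = 63.571 → 63.57 cm.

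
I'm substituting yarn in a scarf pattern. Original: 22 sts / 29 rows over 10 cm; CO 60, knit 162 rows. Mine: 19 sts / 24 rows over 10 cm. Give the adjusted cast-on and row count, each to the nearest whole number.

Cast on 52 stitches; work 134 rows.

Stitches: 60 × 19/22 = 51.82 → 52.
Rows: 162 × 24/29 = 134.07 → 134.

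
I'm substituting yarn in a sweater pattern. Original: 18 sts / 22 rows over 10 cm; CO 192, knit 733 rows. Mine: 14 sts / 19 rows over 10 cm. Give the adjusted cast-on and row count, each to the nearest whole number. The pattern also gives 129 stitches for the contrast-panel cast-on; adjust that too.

Cast on 149 stitches; work 633 rows; contrast-panel cast-on 100 stitches.

Stitches: 192 × 14/18 = 149.33 → 149.
Rows: 733 × 19/22 = 633.05 → 633.
contrast-panel cast-on: 129 × 14/18 = 100.33 → 100.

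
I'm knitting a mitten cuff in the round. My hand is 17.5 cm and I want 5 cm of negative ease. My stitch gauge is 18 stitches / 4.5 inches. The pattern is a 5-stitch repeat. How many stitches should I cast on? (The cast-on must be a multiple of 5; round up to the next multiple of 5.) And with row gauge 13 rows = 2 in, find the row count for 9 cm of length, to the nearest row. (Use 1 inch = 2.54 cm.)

Finished = 17.5 − 5 = 12.5 cm.
12.5 cm × 1/2.54 = 4.92 inches.
18/4.5 = 4 sts per in; 4.92 × 4 = 19.69 sts.
Next multiple of 5 → 20.
9 cm = 3.54 inches; × 6.5 = 23.03 → 23 rows.

Cast on 20 stitches; work 23 rows.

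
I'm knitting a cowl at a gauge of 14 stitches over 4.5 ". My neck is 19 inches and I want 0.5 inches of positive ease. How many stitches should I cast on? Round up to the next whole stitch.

Cast on 61 stitches.

Finished = 19 + 0.5 = 19.5 in.
14 / 4.5 = 3.111 sts per inch.
19.50 × 3.111 = 60.67 sts.
→ 61 sts.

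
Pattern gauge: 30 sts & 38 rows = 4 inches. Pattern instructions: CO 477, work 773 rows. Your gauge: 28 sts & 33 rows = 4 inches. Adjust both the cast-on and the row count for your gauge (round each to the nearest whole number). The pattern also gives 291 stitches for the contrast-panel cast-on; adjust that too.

Stitches: 477 × 28/30 = 445.20 → 445.
Rows: 773 × 33/38 = 671.29 → 671.
contrast-panel cast-on: 291 × 28/30 = 271.60 → 272.

Cast on 445 stitches; work 671 rows; contrast-panel cast-on 272 stitches.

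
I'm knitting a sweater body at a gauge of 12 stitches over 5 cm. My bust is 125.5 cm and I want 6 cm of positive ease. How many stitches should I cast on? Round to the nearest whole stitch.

Finished = 125.5 + 6 = 131.5 cm.
12 / 5 = 2.4 sts per cm.
131.50 × 2.4 = 315.60 sts.
→ 316 sts.

Cast on 316 stitches.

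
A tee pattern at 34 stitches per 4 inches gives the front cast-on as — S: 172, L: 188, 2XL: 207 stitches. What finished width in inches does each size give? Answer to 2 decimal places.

S 20.24 inches; L 22.12 inches; 2XL 24.35 inches.

34/4 = 8.5 sts per in.
S: 172 / 8.5 = 20.235 → 20.24 in.
L: 188 / 8.5 = 22.118 → 22.12 in.
2XL: 207 / 8.5 = 24.353 → 24.35 in.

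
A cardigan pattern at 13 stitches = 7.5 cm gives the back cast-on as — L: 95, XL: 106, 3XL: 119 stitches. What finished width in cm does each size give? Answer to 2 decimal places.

13/7.5 = 1.733 sts per cm.
L: 95 / 1.733 = 54.808 → 54.81 cm.
XL: 106 / 1.733 = 61.154 → 61.15 cm.
3XL: 119 / 1.733 = 68.654 → 68.65 cm.

L 54.81 cm; XL 61.15 cm; 3XL 68.65 cm.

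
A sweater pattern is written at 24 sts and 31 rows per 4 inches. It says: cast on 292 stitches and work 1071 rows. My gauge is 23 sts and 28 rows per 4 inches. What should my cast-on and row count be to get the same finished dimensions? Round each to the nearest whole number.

Cast on 280 stitches; work 967 rows.

Stitches: 292 × 23/24 = 279.83 → 280.
Rows: 1071 × 28/31 = 967.35 → 967.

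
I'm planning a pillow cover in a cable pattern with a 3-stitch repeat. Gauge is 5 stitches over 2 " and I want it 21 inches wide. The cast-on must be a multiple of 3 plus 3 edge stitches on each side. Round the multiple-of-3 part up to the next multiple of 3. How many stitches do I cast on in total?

54 stitches.

5 / 2 = 2.5 sts per inch.
21 × 2.5 = 52.50 sts.
Less 6 edge sts → 46.50 for the repeat.
Next multiple of 3: 48.
Add back 6 edge sts → 54.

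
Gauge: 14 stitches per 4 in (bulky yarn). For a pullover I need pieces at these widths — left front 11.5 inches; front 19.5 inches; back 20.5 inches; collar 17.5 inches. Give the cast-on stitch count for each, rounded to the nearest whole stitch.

Rate = 14/4 = 3.5 sts per in.
left front: 11.5 × 3.5 = 40.25 → 40.
front: 19.5 × 3.5 = 68.25 → 68.
back: 20.5 × 3.5 = 71.75 → 72.
collar: 17.5 × 3.5 = 61.25 → 61.

left front 40; front 68; back 72; collar 61.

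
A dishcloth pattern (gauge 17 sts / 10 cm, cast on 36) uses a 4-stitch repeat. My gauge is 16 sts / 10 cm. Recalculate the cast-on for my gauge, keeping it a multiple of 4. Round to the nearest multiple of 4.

36 × 16 / 17 = 33.88.
Nearest multiple of 4: 32.

32 stitches.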